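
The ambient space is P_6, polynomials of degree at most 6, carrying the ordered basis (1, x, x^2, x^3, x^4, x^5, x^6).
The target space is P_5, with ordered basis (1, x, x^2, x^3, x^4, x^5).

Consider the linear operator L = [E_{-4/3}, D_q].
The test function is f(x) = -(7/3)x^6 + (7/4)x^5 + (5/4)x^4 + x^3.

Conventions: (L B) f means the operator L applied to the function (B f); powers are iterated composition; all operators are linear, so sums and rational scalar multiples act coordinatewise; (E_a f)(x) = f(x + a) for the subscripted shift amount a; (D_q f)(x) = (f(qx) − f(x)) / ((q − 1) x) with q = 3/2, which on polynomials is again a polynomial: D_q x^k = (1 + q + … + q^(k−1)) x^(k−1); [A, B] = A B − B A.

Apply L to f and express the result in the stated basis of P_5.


g(x) = (5551/72)x^4 - (83111/216)x^3 + (462271/648)x^2 - (285115/486)x + 132322/729

D_q f = -(4655/96)x^5 + (1477/64)x^4 + (325/32)x^3 + (19/4)x^2
E_{-4/3} D_q f = -(4655/96)x^5 + (199493/576)x^4 - (842369/864)x^3 + (881069/648)x^2 - (458575/486)x + 190738/729
E_{-4/3} f = -(7/3)x^6 + (245/12)x^5 - (2615/36)x^4 + (11021/81)x^3 - (11564/81)x^2 + (19472/243)x - 41344/2187
D_q E_{-4/3} f = -(4655/96)x^5 + (51695/192)x^4 - (169975/288)x^3 + (209399/324)x^2 - (28910/81)x + 19472/243
[E_{-4/3}, D_q] f = (5551/72)x^4 - (83111/216)x^3 + (462271/648)x^2 - (285115/486)x + 132322/729


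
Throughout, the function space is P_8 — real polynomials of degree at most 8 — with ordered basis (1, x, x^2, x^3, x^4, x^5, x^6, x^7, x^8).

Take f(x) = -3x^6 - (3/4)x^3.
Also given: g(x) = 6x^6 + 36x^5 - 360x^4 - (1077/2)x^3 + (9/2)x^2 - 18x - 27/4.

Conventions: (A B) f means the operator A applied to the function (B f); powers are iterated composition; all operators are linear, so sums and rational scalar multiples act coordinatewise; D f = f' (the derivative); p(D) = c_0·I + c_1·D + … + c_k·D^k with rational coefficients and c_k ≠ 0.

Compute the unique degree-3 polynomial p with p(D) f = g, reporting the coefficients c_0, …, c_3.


D^0 f = -3x^6 - (3/4)x^3
D^1 f = -18x^5 - (9/4)x^2
D^2 f = -90x^4 - (9/2)x
D^3 f = -360x^3 - 9/2
matching coefficients of g against c_0 f + c_1 Df + … from the top degree down determines the c_i
solution: c_0 = -2, c_1 = -2, c_2 = 4, c_3 = 3/2

p(D) = -2·I − 2·D + 4·D^2 + (3/2)·D^3, i.e. c_0 = -2, c_1 = -2, c_2 = 4, c_3 = 3/2


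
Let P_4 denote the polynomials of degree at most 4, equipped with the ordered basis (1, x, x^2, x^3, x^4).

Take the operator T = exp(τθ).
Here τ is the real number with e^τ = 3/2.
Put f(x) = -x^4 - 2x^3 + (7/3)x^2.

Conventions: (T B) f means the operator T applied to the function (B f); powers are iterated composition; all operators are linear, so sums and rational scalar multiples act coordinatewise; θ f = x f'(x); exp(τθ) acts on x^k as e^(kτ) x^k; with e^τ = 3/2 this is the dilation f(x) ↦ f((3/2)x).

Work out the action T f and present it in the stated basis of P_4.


the image equals g(x) = -(81/16)x^4 - (27/4)x^3 + (21/4)x^2

exp(τθ) x^k = e^(kτ) x^k; with e^τ = 3/2 this sends x^k to (3/2)^k x^k
x^2 ↦ 9/4 x^2
x^3 ↦ 27/8 x^3
x^4 ↦ 81/16 x^4
applying this coordinatewise to f: exp(τθ) f = -(81/16)x^4 - (27/4)x^3 + (21/4)x^2


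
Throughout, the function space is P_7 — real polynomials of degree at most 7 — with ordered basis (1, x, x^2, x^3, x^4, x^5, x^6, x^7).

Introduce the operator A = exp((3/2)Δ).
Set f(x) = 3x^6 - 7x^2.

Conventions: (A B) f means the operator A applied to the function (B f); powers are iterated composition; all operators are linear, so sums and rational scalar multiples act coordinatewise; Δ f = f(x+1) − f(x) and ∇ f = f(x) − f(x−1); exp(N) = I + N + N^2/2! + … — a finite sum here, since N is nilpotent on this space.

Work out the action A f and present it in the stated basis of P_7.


the result is g(x) = 3x^6 + 27x^5 + (675/4)x^4 + (1395/2)x^3 + (30533/16)x^2 + (50883/16)x + 157557/64

order-1 term: 27x^5 + (135/2)x^4 + 90x^3 + (135/2)x^2 + 6x - 6
order-2 term: (405/4)x^4 + 405x^3 + (2835/4)x^2 + (1215/2)x + 387/2
order-3 term: (405/2)x^3 + (3645/4)x^2 + (6075/4)x + 3645/4
order-4 term: (3645/16)x^2 + (3645/4)x + 15795/16
order-5 term: (2187/16)x + 10935/32
order-6 term: 2187/64
the series for exp((3/2)Δ) f terminates at order 6
exp((3/2)Δ) f = 3x^6 + 27x^5 + (675/4)x^4 + (1395/2)x^3 + (30533/16)x^2 + (50883/16)x + 157557/64


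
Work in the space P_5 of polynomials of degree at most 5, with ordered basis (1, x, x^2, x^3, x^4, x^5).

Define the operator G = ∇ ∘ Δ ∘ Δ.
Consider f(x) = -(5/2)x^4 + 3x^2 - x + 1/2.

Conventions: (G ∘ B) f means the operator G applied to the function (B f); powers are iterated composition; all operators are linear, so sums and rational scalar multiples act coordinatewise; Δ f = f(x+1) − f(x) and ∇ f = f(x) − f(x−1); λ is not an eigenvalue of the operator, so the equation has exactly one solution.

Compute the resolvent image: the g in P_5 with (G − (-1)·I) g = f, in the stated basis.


write g with unknown coordinates in the stated basis and equate coefficients in (G − (-1)·I) g = f
solving from the highest basis element down gives g = -(5/2)x^4 + 3x^2 + 59x + 61/2
check: G g = -60x - 30
so G g − (-1)·g = -(5/2)x^4 + 3x^2 - x + 1/2 = f ✓

g(x) = -(5/2)x^4 + 3x^2 + 59x + 61/2


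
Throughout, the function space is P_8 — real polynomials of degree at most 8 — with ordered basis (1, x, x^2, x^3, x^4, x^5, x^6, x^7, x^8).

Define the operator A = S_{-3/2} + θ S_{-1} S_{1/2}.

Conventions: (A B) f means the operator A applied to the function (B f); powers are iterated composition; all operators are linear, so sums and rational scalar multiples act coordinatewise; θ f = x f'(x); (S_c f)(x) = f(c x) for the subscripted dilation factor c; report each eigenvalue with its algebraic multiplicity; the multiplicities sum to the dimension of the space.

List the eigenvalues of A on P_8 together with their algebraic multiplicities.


image of 1: 1
image of x: -2x
image of x^2: (11/4)x^2
image of x^3: -(15/4)x^3
image of x^4: (85/16)x^4
image of x^5: -(31/4)x^5
image of x^6: (735/64)x^6
image of x^7: -(1097/64)x^7
image of x^8: (6569/256)x^8
the matrix is upper triangular; its diagonal is (1, -2, 11/4, -15/4, 85/16, -31/4, 735/64, -1097/64, 6569/256)
for a triangular matrix the eigenvalues are the diagonal entries, with algebraic multiplicity their repetition count

λ = -1097/64 (multiplicity 1), λ = -31/4 (multiplicity 1), λ = -15/4 (multiplicity 1), λ = -2 (multiplicity 1), λ = 1 (multiplicity 1), λ = 11/4 (multiplicity 1), λ = 85/16 (multiplicity 1), λ = 735/64 (multiplicity 1), λ = 6569/256 (multiplicity 1)


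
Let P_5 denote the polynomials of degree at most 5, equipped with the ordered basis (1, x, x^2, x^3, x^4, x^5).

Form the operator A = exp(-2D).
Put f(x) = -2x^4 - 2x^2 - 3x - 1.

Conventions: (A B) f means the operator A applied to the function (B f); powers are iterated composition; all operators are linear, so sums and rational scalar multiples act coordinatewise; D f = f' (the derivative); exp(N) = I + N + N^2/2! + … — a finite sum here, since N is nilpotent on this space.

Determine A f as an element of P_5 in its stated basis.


the result is g(x) = -2x^4 + 16x^3 - 50x^2 + 69x - 35

order-1 term: 16x^3 + 8x + 6
order-2 term: -48x^2 - 8
order-3 term: 64x
order-4 term: -32
the series for exp(-2D) f terminates at order 4
exp(-2D) f = -2x^4 + 16x^3 - 50x^2 + 69x - 35


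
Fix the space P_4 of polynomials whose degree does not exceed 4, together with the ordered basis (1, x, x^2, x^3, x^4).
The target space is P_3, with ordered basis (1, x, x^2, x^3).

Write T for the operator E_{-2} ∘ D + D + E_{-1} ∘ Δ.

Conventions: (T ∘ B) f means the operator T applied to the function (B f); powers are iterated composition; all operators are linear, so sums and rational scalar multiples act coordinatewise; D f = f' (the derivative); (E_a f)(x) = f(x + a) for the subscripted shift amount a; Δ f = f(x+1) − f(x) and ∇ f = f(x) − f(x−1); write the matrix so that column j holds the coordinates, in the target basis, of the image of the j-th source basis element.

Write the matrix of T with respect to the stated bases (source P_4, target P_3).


image of 1: 0
image of x: 3
image of x^2: 6x - 5
image of x^3: 9x^2 - 15x + 13
image of x^4: 12x^3 - 30x^2 + 52x - 33
each image's coordinates form column j of the matrix

the matrix is [[0, 3, -5, 13, -33]; [0, 0, 6, -15, 52]; [0, 0, 0, 9, -30]; [0, 0, 0, 0, 12]] (rows listed top to bottom)


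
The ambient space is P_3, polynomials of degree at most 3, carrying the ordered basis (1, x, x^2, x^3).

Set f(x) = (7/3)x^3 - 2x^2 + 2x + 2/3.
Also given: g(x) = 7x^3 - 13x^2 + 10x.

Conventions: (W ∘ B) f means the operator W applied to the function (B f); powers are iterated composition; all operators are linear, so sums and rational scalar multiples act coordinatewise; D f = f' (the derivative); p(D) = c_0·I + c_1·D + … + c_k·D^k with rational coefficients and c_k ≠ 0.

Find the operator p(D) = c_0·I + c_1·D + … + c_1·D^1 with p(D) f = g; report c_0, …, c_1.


D^0 f = (7/3)x^3 - 2x^2 + 2x + 2/3
D^1 f = 7x^2 - 4x + 2
matching coefficients of g against c_0 f + c_1 Df + … from the top degree down determines the c_i
solution: c_0 = 3, c_1 = -1

p(D) = 3·I − D, i.e. c_0 = 3, c_1 = -1


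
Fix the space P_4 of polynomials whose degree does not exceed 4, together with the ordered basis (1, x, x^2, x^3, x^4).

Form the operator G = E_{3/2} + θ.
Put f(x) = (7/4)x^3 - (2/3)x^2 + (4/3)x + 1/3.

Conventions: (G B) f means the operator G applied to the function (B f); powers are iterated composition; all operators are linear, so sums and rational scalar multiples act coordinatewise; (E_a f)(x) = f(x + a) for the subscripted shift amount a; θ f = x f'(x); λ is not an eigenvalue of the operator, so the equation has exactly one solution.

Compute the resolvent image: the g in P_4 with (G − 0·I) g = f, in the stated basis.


g(x) = (7/16)x^3 - (253/288)x^2 + (65/128)x + 55/768

write g with unknown coordinates in the stated basis and equate coefficients in (G − 0·I) g = f
solving from the highest basis element down gives g = (7/16)x^3 - (253/288)x^2 + (65/128)x + 55/768
check: G g = (7/4)x^3 - (2/3)x^2 + (4/3)x + 1/3
so G g − 0·g = (7/4)x^3 - (2/3)x^2 + (4/3)x + 1/3 = f ✓


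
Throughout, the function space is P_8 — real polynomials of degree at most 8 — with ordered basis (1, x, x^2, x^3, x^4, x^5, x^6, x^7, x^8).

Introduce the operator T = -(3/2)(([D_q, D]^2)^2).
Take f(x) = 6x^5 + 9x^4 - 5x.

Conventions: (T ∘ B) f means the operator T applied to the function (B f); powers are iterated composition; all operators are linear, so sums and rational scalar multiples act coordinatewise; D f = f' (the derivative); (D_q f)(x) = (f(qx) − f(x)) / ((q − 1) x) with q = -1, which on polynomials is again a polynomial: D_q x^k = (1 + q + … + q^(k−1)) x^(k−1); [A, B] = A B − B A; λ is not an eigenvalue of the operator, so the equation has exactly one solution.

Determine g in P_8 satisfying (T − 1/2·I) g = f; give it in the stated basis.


the image equals g(x) = -12x^5 - 18x^4 + 10x

write g with unknown coordinates in the stated basis and equate coefficients in (T − 1/2·I) g = f
solving from the highest basis element down gives g = -12x^5 - 18x^4 + 10x
check: T g = 0
so T g − 1/2·g = 6x^5 + 9x^4 - 5x = f ✓


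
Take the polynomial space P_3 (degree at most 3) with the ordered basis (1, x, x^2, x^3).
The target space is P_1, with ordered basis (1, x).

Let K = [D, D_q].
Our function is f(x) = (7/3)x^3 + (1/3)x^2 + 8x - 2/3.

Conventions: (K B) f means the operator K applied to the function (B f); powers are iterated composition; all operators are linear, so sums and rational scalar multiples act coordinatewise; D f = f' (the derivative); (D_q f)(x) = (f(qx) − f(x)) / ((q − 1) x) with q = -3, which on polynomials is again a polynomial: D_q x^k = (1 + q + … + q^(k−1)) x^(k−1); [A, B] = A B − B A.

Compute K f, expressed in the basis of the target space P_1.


D_q f = (49/3)x^2 - (2/3)x + 8
D D_q f = (98/3)x - 2/3
D f = 7x^2 + (2/3)x + 8
D_q D f = -14x + 2/3
[D, D_q] f = (140/3)x - 4/3

the image equals g(x) = (140/3)x - 4/3


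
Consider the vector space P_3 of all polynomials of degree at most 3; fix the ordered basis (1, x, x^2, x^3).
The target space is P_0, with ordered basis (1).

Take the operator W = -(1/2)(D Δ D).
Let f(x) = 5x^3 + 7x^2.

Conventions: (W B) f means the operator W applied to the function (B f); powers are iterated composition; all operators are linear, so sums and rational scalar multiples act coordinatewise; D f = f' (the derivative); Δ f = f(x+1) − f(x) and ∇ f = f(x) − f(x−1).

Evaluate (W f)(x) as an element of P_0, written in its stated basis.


the result is g(x) = -15

D f = 15x^2 + 14x
Δ D f = 30x + 29
D Δ D f = 30
(-(1/2)(D Δ D)) f = -15


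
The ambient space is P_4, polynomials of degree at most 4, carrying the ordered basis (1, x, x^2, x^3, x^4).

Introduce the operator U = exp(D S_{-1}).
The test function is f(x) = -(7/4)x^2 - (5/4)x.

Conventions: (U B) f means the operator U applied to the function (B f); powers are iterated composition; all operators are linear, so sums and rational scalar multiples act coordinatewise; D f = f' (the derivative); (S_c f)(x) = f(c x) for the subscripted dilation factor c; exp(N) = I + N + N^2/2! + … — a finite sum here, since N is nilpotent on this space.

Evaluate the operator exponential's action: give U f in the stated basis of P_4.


order-1 term: -(7/2)x + 5/4
order-2 term: 7/4
the series for exp(D S_{-1}) f terminates at order 2
exp(D S_{-1}) f = -(7/4)x^2 - (19/4)x + 3

the result is g(x) = -(7/4)x^2 - (19/4)x + 3


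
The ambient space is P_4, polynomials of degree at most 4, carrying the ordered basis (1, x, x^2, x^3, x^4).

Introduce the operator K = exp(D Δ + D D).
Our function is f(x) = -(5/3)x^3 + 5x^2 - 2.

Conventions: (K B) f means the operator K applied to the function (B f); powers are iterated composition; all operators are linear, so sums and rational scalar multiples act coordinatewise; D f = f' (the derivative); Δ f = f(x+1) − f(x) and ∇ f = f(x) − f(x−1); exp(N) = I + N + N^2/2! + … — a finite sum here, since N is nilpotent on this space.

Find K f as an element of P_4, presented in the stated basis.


order-1 term: -20x + 15
the series for exp(D Δ + D D) f terminates at order 1
exp(D Δ + D D) f = -(5/3)x^3 + 5x^2 - 20x + 13

the result is g(x) = -(5/3)x^3 + 5x^2 - 20x + 13


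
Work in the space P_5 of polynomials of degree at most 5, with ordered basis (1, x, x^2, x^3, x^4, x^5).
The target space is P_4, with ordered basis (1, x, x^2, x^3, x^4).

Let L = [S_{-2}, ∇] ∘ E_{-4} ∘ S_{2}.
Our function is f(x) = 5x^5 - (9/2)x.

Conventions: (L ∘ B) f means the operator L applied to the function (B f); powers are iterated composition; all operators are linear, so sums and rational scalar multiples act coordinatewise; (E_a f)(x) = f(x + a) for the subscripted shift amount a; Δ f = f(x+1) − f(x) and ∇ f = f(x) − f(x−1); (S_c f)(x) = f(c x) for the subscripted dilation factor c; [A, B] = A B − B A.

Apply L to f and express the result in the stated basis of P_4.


S_{2} f = 160x^5 - 9x
E_{-4} S_{2} f = 160x^5 - 3200x^4 + 25600x^3 - 102400x^2 + 204791x - 163804
∇ E_{-4} S_{2} f = 800x^4 - 14400x^3 + 97600x^2 - 295200x + 336151
S_{-2} ∇ E_{-4} S_{2} f = 12800x^4 + 115200x^3 + 390400x^2 + 590400x + 336151
S_{-2} E_{-4} S_{2} f = -5120x^5 - 51200x^4 - 204800x^3 - 409600x^2 - 409582x - 163804
∇ S_{-2} E_{-4} S_{2} f = -25600x^4 - 153600x^3 - 358400x^2 - 384000x - 158702
[S_{-2}, ∇] E_{-4} S_{2} f = 38400x^4 + 268800x^3 + 748800x^2 + 974400x + 494853

g(x) = 38400x^4 + 268800x^3 + 748800x^2 + 974400x + 494853


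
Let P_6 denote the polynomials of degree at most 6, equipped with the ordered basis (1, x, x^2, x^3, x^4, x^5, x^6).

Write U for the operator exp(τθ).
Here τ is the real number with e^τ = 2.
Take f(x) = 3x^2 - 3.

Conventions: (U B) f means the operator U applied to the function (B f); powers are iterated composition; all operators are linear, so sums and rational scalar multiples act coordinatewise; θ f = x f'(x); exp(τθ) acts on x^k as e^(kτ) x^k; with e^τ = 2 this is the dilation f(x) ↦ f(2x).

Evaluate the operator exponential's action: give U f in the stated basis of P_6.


exp(τθ) x^k = e^(kτ) x^k; with e^τ = 2 this sends x^k to 2^k x^k
x^2 ↦ 4 x^2
applying this coordinatewise to f: exp(τθ) f = 12x^2 - 3

the image equals g(x) = 12x^2 - 3


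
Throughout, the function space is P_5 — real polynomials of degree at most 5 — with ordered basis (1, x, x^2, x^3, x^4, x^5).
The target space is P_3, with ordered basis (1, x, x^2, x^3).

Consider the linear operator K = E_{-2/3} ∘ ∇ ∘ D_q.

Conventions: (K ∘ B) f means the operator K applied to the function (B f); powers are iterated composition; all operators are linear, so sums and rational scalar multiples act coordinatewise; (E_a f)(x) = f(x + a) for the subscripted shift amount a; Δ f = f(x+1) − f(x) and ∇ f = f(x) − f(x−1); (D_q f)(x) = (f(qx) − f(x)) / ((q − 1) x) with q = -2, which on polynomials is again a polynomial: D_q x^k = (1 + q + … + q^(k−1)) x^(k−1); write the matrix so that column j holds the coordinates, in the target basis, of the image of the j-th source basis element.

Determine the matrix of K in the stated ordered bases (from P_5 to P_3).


the matrix is [[0, 0, -1, -7, -65/3, -2233/27]; [0, 0, 0, 6, 35, 572/3]; [0, 0, 0, 0, -15, -154]; [0, 0, 0, 0, 0, 44]] (rows listed top to bottom)

image of 1: 0
image of x: 0
image of x^2: -1
image of x^3: 6x - 7
image of x^4: -15x^2 + 35x - 65/3
image of x^5: 44x^3 - 154x^2 + (572/3)x - 2233/27
each image's coordinates form column j of the matrix


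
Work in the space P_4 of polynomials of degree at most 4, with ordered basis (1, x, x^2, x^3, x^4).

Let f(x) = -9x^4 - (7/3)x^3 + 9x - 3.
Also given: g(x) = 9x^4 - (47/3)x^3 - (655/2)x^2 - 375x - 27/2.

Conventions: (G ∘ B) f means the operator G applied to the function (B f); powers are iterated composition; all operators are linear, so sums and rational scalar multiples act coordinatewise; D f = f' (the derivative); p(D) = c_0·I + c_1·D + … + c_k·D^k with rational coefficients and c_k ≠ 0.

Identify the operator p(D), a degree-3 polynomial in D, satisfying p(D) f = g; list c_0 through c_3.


D^0 f = -9x^4 - (7/3)x^3 + 9x - 3
D^1 f = -36x^3 - 7x^2 + 9
D^2 f = -108x^2 - 14x
D^3 f = -216x - 14
matching coefficients of g against c_0 f + c_1 Df + … from the top degree down determines the c_i
solution: c_0 = -1, c_1 = 1/2, c_2 = 3, c_3 = 3/2

c_0 = -1, c_1 = 1/2, c_2 = 3, c_3 = 3/2


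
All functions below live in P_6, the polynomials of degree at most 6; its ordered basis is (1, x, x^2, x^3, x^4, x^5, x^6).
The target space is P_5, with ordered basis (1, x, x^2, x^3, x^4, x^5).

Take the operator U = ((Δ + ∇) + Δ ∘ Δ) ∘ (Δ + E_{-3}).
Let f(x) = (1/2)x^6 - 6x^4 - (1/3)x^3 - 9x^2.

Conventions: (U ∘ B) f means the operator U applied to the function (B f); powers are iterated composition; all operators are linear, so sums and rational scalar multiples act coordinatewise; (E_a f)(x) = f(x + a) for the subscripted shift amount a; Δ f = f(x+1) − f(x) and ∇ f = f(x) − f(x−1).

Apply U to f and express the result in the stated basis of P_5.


g(x) = 6x^5 - 45x^4 + 512x^3 - 821x^2 + 1602x - 1649/3

Δ f = 3x^5 + (15/2)x^4 - 14x^3 - (59/2)x^2 - 40x - 89/6
E_{-3} f = (1/2)x^6 - 9x^5 + (123/2)x^4 - (595/3)x^3 + (555/2)x^2 - 36x - 387/2
(Δ + E_{-3}) f = (1/2)x^6 - 6x^5 + 69x^4 - (637/3)x^3 + 248x^2 - 76x - 625/3
Δ (Δ + E_{-3}) f = 3x^5 - (45/2)x^4 + 226x^3 - (551/2)x^2 + 108x + 139/6
∇ (Δ + E_{-3}) f = 3x^5 - (75/2)x^4 + 346x^3 - (2237/2)x^2 + 1442x - 3671/6
(Δ + ∇) (Δ + E_{-3}) f = 6x^5 - 60x^4 + 572x^3 - 1394x^2 + 1550x - 1766/3
Δ (Δ + E_{-3}) f = 3x^5 - (45/2)x^4 + 226x^3 - (551/2)x^2 + 108x + 139/6
Δ Δ (Δ + E_{-3}) f = 15x^4 - 60x^3 + 573x^2 + 52x + 39
((Δ + ∇) + Δ ∘ Δ) (Δ + E_{-3}) f = 6x^5 - 45x^4 + 512x^3 - 821x^2 + 1602x - 1649/3


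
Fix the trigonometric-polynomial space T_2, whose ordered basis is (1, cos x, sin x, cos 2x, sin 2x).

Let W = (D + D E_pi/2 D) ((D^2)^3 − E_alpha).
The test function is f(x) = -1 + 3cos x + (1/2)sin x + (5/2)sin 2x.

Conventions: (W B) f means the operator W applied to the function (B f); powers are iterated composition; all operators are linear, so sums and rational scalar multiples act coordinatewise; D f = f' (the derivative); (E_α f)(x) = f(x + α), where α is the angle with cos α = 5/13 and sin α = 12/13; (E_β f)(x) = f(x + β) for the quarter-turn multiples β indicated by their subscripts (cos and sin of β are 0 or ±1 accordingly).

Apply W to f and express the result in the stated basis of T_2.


D f = (1/2)cos x - 3sin x + 5cos 2x
D D f = -3cos x - (1/2)sin x - 10sin 2x
D D^2 f = -(1/2)cos x + 3sin x - 20cos 2x
D D D^2 f = 3cos x + (1/2)sin x + 40sin 2x
D D^2 D^2 f = (1/2)cos x - 3sin x + 80cos 2x
D D D^2 D^2 f = -3cos x - (1/2)sin x - 160sin 2x
E_alpha f = -1 + (21/13)cos x - (67/26)sin x + (300/169)cos 2x - (595/338)sin 2x
(-E_alpha) f = 1 - (21/13)cos x + (67/26)sin x - (300/169)cos 2x + (595/338)sin 2x
((D^2)^3 − E_alpha) f = 1 - (60/13)cos x + (27/13)sin x - (300/169)cos 2x - (53485/338)sin 2x
D ((D^2)^3 − E_alpha) f = (27/13)cos x + (60/13)sin x - (53485/169)cos 2x + (600/169)sin 2x
D ((D^2)^3 − E_alpha) f = (27/13)cos x + (60/13)sin x - (53485/169)cos 2x + (600/169)sin 2x
E_pi/2 D ((D^2)^3 − E_alpha) f = (60/13)cos x - (27/13)sin x + (53485/169)cos 2x - (600/169)sin 2x
D E_pi/2 D ((D^2)^3 − E_alpha) f = -(27/13)cos x - (60/13)sin x - (1200/169)cos 2x - (106970/169)sin 2x
(D + D E_pi/2 D) ((D^2)^3 − E_alpha) f = -(54685/169)cos 2x - (106370/169)sin 2x

g(x) = -(54685/169)cos 2x - (106370/169)sin 2x


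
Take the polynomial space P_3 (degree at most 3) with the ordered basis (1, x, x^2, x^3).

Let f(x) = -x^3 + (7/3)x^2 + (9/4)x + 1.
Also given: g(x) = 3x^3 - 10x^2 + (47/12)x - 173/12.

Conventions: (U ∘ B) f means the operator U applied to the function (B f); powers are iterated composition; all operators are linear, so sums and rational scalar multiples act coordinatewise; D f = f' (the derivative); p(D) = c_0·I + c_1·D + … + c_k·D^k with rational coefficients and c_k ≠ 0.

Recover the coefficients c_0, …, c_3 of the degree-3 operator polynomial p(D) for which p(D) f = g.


D^0 f = -x^3 + (7/3)x^2 + (9/4)x + 1
D^1 f = -3x^2 + (14/3)x + 9/4
D^2 f = -6x + 14/3
D^3 f = -6
matching coefficients of g against c_0 f + c_1 Df + … from the top degree down determines the c_i
solution: c_0 = -3, c_1 = 1, c_2 = -1, c_3 = 3/2

c_0 = -3, c_1 = 1, c_2 = -1, c_3 = 3/2


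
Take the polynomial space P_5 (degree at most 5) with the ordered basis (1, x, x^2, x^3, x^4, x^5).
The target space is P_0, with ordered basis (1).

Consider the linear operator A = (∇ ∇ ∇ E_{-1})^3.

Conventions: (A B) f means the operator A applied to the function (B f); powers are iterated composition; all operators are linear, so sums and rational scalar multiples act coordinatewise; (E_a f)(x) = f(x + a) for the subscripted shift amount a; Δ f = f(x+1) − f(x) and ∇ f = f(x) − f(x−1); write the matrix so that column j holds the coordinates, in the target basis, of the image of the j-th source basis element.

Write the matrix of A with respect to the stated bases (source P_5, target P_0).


the matrix is [[0, 0, 0, 0, 0, 0]] (rows listed top to bottom)

image of 1: 0
image of x: 0
image of x^2: 0
image of x^3: 0
image of x^4: 0
image of x^5: 0
each image's coordinates form column j of the matrix


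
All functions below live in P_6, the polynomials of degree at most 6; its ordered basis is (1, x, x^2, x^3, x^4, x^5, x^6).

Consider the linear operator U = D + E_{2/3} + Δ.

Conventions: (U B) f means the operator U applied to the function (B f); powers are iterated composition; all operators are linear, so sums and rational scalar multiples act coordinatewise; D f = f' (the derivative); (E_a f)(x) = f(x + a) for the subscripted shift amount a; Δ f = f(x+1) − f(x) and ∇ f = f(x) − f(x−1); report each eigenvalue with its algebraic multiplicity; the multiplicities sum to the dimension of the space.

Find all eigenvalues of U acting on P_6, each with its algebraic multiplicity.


λ = 1 (multiplicity 7)

image of 1: 1
image of x: x + 8/3
image of x^2: x^2 + (16/3)x + 13/9
image of x^3: x^3 + 8x^2 + (13/3)x + 35/27
image of x^4: x^4 + (32/3)x^3 + (26/3)x^2 + (140/27)x + 97/81
image of x^5: x^5 + (40/3)x^4 + (130/9)x^3 + (350/27)x^2 + (485/81)x + 275/243
image of x^6: x^6 + 16x^5 + (65/3)x^4 + (700/27)x^3 + (485/27)x^2 + (550/81)x + 793/729
the matrix is upper triangular; its diagonal is (1, 1, 1, 1, 1, 1, 1)
for a triangular matrix the eigenvalues are the diagonal entries, with algebraic multiplicity their repetition count


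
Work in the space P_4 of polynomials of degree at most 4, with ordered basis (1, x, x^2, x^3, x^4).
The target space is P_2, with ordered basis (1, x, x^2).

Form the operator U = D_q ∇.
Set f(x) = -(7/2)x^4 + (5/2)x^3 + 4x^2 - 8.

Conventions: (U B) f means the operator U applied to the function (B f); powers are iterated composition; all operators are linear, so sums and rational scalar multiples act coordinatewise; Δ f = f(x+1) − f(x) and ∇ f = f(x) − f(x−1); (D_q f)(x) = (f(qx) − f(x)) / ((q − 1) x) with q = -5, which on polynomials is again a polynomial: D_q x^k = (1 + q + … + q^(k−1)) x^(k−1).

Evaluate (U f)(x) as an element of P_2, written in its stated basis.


g(x) = -294x^2 - 114x - 27/2

∇ f = -14x^3 + (57/2)x^2 - (27/2)x + 2
D_q ∇ f = -294x^2 - 114x - 27/2


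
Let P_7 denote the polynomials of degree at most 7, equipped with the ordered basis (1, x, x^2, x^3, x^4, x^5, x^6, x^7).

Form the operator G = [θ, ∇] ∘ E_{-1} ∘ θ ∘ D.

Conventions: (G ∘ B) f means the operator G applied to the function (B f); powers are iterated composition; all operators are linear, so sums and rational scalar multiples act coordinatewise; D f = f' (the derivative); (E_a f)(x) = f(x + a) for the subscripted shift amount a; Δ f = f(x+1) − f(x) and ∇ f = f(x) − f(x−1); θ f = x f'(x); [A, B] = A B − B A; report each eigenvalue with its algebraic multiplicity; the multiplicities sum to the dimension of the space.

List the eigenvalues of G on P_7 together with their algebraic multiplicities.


λ = 0 (multiplicity 8)

image of 1: 0
image of x: 0
image of x^2: -2
image of x^3: -12x + 24
image of x^4: -36x^2 + 144x - 144
image of x^5: -80x^3 + 480x^2 - 960x + 640
image of x^6: -150x^4 + 1200x^3 - 3600x^2 + 4800x - 2400
image of x^7: -252x^5 + 2520x^4 - 10080x^3 + 20160x^2 - 20160x + 8064
the matrix is upper triangular; its diagonal is (0, 0, 0, 0, 0, 0, 0, 0)
for a triangular matrix the eigenvalues are the diagonal entries, with algebraic multiplicity their repetition count


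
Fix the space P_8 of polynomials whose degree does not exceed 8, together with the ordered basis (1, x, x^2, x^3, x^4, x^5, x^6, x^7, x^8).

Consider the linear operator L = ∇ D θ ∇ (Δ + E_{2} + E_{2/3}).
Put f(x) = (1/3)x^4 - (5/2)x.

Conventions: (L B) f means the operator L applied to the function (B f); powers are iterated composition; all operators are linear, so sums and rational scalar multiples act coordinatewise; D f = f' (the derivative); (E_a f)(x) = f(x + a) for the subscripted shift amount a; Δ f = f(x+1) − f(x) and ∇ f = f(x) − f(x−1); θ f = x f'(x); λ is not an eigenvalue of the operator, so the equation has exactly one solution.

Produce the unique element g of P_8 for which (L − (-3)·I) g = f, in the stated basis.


the result is g(x) = (1/9)x^4 - (37/6)x - 56/27

write g with unknown coordinates in the stated basis and equate coefficients in (L − (-3)·I) g = f
solving from the highest basis element down gives g = (1/9)x^4 - (37/6)x - 56/27
check: L g = 16x + 56/9
so L g − (-3)·g = (1/3)x^4 - (5/2)x = f ✓


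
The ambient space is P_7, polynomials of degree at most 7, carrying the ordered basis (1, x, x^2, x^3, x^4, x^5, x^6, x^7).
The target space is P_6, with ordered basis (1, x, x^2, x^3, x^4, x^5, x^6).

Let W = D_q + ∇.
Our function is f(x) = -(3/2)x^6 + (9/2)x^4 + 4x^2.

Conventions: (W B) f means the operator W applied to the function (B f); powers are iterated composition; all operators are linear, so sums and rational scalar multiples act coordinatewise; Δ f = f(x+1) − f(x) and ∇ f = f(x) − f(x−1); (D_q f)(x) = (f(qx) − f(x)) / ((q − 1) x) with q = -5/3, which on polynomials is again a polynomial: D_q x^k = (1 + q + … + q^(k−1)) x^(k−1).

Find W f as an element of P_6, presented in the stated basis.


the image equals g(x) = (202/81)x^5 + (45/2)x^4 - (70/3)x^3 - (9/2)x^2 + (43/3)x - 7

D_q f = (931/81)x^5 - (34/3)x^3 - (8/3)x
∇ f = -9x^5 + (45/2)x^4 - 12x^3 - (9/2)x^2 + 17x - 7
(D_q + ∇) f = (202/81)x^5 + (45/2)x^4 - (70/3)x^3 - (9/2)x^2 + (43/3)x - 7


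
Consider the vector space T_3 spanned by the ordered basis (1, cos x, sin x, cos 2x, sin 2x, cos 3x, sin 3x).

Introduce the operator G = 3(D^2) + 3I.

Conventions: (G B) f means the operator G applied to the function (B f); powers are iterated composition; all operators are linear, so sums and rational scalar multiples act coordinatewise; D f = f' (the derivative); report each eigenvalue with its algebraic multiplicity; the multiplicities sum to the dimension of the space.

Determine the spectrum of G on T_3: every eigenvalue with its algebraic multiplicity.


image of 1: 3
image of cos x: 0
image of sin x: 0
image of cos 2x: -9cos 2x
image of sin 2x: -9sin 2x
image of cos 3x: -24cos 3x
image of sin 3x: -24sin 3x
the matrix is diagonal; its diagonal is (3, 0, 0, -9, -9, -24, -24)
for a triangular matrix the eigenvalues are the diagonal entries, with algebraic multiplicity their repetition count

λ = -24 (multiplicity 2), λ = -9 (multiplicity 2), λ = 0 (multiplicity 2), λ = 3 (multiplicity 1)


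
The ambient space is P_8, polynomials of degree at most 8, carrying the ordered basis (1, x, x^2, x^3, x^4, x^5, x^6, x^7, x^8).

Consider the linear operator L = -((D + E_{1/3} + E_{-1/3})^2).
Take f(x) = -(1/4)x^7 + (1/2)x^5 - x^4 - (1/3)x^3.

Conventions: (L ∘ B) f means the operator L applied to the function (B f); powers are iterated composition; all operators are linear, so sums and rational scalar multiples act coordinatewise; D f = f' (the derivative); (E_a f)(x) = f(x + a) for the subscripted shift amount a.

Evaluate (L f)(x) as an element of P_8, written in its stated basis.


the image equals g(x) = x^7 + 7x^6 + (79/6)x^5 + (17/3)x^4 + (514/81)x^3 + (431/27)x^2 + (5498/729)x + 529/729

D f = -(7/4)x^6 + (5/2)x^4 - 4x^3 - x^2
E_{1/3} f = -(1/4)x^7 - (7/12)x^6 - (1/12)x^5 - (53/108)x^4 - (395/324)x^3 - (271/324)x^2 - (673/2916)x - 199/8748
E_{-1/3} f = -(1/4)x^7 + (7/12)x^6 - (1/12)x^5 - (163/108)x^4 + (469/324)x^3 - (161/324)x^2 + (191/2916)x - 17/8748
(D + E_{1/3} + E_{-1/3}) f = -(1/2)x^7 - (7/4)x^6 - (1/6)x^5 + (1/2)x^4 - (611/162)x^3 - (7/3)x^2 - (241/1458)x - 2/81
D (D + E_{1/3} + E_{-1/3}) f = -(7/2)x^6 - (21/2)x^5 - (5/6)x^4 + 2x^3 - (611/54)x^2 - (14/3)x - 241/1458
E_{1/3} (D + E_{1/3} + E_{-1/3}) f = -(1/2)x^7 - (35/12)x^6 - (29/6)x^5 - (361/108)x^4 - (389/81)x^3 - (2009/324)x^2 - (4319/1458)x - 4163/8748
E_{-1/3} (D + E_{1/3} + E_{-1/3}) f = -(1/2)x^7 - (7/12)x^6 + (13/6)x^5 - (161/108)x^4 - (287/81)x^3 + (503/324)x^2 + (127/1458)x - 739/8748
(D + E_{1/3} + E_{-1/3}) (D + E_{1/3} + E_{-1/3}) f = -x^7 - 7x^6 - (79/6)x^5 - (17/3)x^4 - (514/81)x^3 - (431/27)x^2 - (5498/729)x - 529/729
(-((D + E_{1/3} + E_{-1/3})^2)) f = x^7 + 7x^6 + (79/6)x^5 + (17/3)x^4 + (514/81)x^3 + (431/27)x^2 + (5498/729)x + 529/729


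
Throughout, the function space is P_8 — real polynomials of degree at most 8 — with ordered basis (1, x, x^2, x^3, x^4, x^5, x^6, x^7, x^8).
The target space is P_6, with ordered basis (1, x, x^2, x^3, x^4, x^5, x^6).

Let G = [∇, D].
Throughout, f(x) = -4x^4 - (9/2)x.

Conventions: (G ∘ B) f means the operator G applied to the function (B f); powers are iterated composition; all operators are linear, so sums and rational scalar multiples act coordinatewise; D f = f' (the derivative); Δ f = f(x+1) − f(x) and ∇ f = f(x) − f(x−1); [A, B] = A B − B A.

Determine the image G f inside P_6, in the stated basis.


D f = -16x^3 - 9/2
∇ D f = -48x^2 + 48x - 16
∇ f = -16x^3 + 24x^2 - 16x - 1/2
D ∇ f = -48x^2 + 48x - 16
[∇, D] f = 0

the result is g(x) = 0


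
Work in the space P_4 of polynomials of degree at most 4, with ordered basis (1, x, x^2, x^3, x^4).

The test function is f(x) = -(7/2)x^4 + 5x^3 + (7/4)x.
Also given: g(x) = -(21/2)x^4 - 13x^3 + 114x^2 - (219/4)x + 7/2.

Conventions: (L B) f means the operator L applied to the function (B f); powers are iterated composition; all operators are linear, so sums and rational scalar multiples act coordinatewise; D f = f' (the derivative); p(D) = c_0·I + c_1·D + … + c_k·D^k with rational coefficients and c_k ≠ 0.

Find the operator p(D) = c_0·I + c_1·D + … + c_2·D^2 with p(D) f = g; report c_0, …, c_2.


c_0 = 3, c_1 = 2, c_2 = -2

D^0 f = -(7/2)x^4 + 5x^3 + (7/4)x
D^1 f = -14x^3 + 15x^2 + 7/4
D^2 f = -42x^2 + 30x
matching coefficients of g against c_0 f + c_1 Df + … from the top degree down determines the c_i
solution: c_0 = 3, c_1 = 2, c_2 = -2


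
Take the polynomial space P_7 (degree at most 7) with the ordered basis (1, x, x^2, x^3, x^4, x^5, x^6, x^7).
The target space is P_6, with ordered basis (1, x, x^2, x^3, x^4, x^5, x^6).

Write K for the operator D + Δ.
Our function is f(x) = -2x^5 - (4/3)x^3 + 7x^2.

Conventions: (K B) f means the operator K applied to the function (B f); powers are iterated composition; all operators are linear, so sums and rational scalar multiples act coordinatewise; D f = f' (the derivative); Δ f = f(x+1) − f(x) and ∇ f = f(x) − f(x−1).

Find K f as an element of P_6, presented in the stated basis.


the result is g(x) = -20x^4 - 20x^3 - 28x^2 + 14x + 11/3

D f = -10x^4 - 4x^2 + 14x
Δ f = -10x^4 - 20x^3 - 24x^2 + 11/3
(D + Δ) f = -20x^4 - 20x^3 - 28x^2 + 14x + 11/3


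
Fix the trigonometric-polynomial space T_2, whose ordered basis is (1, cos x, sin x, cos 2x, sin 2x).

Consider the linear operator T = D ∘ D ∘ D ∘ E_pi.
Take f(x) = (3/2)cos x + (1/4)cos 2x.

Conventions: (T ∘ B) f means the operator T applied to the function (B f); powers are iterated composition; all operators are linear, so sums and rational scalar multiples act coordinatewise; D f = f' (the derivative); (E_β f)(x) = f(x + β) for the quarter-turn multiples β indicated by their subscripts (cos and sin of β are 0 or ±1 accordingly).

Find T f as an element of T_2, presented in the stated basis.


E_pi f = -(3/2)cos x + (1/4)cos 2x
D E_pi f = (3/2)sin x - (1/2)sin 2x
D D E_pi f = (3/2)cos x - cos 2x
D (D ∘ D ∘ E_pi) f = -(3/2)sin x + 2sin 2x

the image equals g(x) = -(3/2)sin x + 2sin 2x


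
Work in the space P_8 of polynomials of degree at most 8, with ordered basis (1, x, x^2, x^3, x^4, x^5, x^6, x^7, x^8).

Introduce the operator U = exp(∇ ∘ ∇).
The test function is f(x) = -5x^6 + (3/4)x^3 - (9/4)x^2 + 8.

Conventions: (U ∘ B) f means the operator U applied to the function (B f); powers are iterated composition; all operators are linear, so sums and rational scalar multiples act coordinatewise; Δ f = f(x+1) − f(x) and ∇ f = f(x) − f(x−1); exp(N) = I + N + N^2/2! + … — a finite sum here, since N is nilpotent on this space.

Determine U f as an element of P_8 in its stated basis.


g(x) = -5x^6 - 150x^4 + (2403/4)x^3 - (7809/4)x^2 + (9009/2)x - 4811

order-1 term: -150x^4 + 600x^3 - 1050x^2 + (1809/2)x - 319
order-2 term: -900x^2 + 3600x - 3900
order-3 term: -600
the series for exp(∇ ∘ ∇) f terminates at order 3
exp(∇ ∘ ∇) f = -5x^6 - 150x^4 + (2403/4)x^3 - (7809/4)x^2 + (9009/2)x - 4811


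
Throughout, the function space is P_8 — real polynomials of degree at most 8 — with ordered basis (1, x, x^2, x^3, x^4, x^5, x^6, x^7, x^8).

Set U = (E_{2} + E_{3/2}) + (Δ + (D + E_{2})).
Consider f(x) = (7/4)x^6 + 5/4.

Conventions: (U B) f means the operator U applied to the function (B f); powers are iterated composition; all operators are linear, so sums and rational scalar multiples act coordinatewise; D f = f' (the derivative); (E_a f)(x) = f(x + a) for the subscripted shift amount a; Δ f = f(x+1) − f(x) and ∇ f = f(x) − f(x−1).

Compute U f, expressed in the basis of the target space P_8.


g(x) = (21/4)x^6 + (315/4)x^5 + (4725/16)x^4 + (5705/8)x^3 + (63945/64)x^2 + (48783/64)x + 63855/256

E_{2} f = (7/4)x^6 + 21x^5 + 105x^4 + 280x^3 + 420x^2 + 336x + 453/4
E_{3/2} f = (7/4)x^6 + (63/4)x^5 + (945/16)x^4 + (945/8)x^3 + (8505/64)x^2 + (5103/64)x + 5423/256
(E_{2} + E_{3/2}) f = (7/2)x^6 + (147/4)x^5 + (2625/16)x^4 + (3185/8)x^3 + (35385/64)x^2 + (26607/64)x + 34415/256
Δ f = (21/2)x^5 + (105/4)x^4 + 35x^3 + (105/4)x^2 + (21/2)x + 7/4
D f = (21/2)x^5
E_{2} f = (7/4)x^6 + 21x^5 + 105x^4 + 280x^3 + 420x^2 + 336x + 453/4
(D + E_{2}) f = (7/4)x^6 + (63/2)x^5 + 105x^4 + 280x^3 + 420x^2 + 336x + 453/4
(Δ + (D + E_{2})) f = (7/4)x^6 + 42x^5 + (525/4)x^4 + 315x^3 + (1785/4)x^2 + (693/2)x + 115
((E_{2} + E_{3/2}) + (Δ + (D + E_{2}))) f = (21/4)x^6 + (315/4)x^5 + (4725/16)x^4 + (5705/8)x^3 + (63945/64)x^2 + (48783/64)x + 63855/256


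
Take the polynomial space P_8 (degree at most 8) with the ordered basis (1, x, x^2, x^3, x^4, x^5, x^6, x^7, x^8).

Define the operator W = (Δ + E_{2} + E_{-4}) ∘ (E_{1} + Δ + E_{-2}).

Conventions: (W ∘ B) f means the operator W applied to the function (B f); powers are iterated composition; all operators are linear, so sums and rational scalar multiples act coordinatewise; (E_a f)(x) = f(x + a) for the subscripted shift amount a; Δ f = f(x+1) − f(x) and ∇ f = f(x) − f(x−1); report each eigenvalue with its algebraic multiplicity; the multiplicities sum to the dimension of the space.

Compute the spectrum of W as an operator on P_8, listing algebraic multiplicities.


image of 1: 4
image of x: 4x - 2
image of x^2: 4x^2 - 4x + 54
image of x^3: 4x^3 - 6x^2 + 162x - 140
image of x^4: 4x^4 - 8x^3 + 324x^2 - 560x + 1362
image of x^5: 4x^5 - 10x^4 + 540x^3 - 1400x^2 + 6810x - 6692
image of x^6: 4x^6 - 12x^5 + 810x^4 - 2800x^3 + 20430x^2 - 40152x + 45474
image of x^7: 4x^7 - 14x^6 + 1134x^5 - 4900x^4 + 47670x^3 - 140532x^2 + 318318x - 263300
image of x^8: 4x^8 - 16x^7 + 1512x^6 - 7840x^5 + 95340x^4 - 374752x^3 + 1273272x^2 - 2106400x + 1640322
the matrix is upper triangular; its diagonal is (4, 4, 4, 4, 4, 4, 4, 4, 4)
for a triangular matrix the eigenvalues are the diagonal entries, with algebraic multiplicity their repetition count

λ = 4 (multiplicity 9)


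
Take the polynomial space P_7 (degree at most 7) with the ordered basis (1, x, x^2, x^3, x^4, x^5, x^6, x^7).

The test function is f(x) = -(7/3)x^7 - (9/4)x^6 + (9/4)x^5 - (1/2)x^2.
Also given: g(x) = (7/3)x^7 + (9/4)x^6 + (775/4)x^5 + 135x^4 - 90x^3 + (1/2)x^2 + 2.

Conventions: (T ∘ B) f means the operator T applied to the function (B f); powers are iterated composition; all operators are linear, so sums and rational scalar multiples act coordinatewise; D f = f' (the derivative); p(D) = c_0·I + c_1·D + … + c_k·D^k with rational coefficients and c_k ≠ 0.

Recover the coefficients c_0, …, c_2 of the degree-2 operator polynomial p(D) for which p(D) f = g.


D^0 f = -(7/3)x^7 - (9/4)x^6 + (9/4)x^5 - (1/2)x^2
D^1 f = -(49/3)x^6 - (27/2)x^5 + (45/4)x^4 - x
D^2 f = -98x^5 - (135/2)x^4 + 45x^3 - 1
matching coefficients of g against c_0 f + c_1 Df + … from the top degree down determines the c_i
solution: c_0 = -1, c_1 = 0, c_2 = -2

c_0 = -1, c_1 = 0, c_2 = -2


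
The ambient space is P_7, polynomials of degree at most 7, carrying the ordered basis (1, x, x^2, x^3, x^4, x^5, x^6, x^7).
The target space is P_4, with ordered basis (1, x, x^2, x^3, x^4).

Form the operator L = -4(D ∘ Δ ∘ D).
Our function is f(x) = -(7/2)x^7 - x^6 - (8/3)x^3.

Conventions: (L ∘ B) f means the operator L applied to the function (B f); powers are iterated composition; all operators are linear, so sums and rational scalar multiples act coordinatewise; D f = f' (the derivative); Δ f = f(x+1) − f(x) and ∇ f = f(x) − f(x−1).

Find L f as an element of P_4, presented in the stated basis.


the image equals g(x) = 2940x^4 + 6360x^3 + 6600x^2 + 3420x + 772

D f = -(49/2)x^6 - 6x^5 - 8x^2
Δ D f = -147x^5 - (795/2)x^4 - 550x^3 - (855/2)x^2 - 193x - 77/2
D Δ D f = -735x^4 - 1590x^3 - 1650x^2 - 855x - 193
(-4(D ∘ Δ ∘ D)) f = 2940x^4 + 6360x^3 + 6600x^2 + 3420x + 772
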